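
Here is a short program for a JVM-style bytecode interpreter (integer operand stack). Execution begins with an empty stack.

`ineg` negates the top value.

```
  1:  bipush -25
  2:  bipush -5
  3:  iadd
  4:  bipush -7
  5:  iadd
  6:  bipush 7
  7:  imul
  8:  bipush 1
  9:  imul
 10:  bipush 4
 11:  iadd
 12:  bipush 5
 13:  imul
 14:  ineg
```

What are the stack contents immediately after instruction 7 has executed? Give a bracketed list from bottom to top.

[-259]

bipush -25 : [-25]
bipush -5  : [-25, -5]
iadd       : [-30]
bipush -7  : [-30, -7]
iadd       : [-37]
bipush 7   : [-37, 7]
imul       : [-259]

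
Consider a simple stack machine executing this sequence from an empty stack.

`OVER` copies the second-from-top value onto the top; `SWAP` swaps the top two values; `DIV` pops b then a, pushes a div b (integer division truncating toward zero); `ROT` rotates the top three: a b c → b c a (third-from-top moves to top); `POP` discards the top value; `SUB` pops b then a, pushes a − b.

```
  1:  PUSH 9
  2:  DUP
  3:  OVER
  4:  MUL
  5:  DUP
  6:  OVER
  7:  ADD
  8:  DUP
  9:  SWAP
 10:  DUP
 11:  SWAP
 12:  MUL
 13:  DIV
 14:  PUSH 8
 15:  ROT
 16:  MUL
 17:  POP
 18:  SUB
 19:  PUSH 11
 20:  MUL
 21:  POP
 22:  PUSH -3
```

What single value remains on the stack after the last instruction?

PUSH 9  -> 9
DUP     -> 9 9
OVER    -> 9 9 9
MUL     -> 9 81
DUP     -> 9 81 81
OVER    -> 9 81 81 81
ADD     -> 9 81 162
DUP     -> 9 81 162 162
SWAP    -> 9 81 162 162
DUP     -> 9 81 162 162 162
SWAP    -> 9 81 162 162 162
MUL     -> 9 81 162 26244
DIV     -> 9 81 0
PUSH 8  -> 9 81 0 8
ROT     -> 9 0 8 81
MUL     -> 9 0 648
POP     -> 9 0
SUB     -> 9
PUSH 11 -> 9 11
MUL     -> 99
POP     -> (empty)
PUSH -3 -> -3

-3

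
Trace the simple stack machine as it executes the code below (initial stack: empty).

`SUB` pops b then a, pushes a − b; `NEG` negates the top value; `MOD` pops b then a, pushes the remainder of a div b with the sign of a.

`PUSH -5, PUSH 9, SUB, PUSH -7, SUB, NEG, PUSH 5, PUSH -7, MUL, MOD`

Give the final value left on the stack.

PUSH -5  [-5]
PUSH 9   [-5, 9]
SUB      [-14]
PUSH -7  [-14, -7]
SUB      [-7]
NEG      [7]
PUSH 5   [7, 5]
PUSH -7  [7, 5, -7]
MUL      [7, -35]
MOD      [7]

7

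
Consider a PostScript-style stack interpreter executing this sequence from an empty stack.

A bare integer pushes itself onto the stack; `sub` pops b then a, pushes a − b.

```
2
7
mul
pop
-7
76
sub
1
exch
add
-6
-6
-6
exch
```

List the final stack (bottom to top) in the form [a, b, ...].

[-82, -6, -6, -6]

2    : 2
7    : 2 7
mul  : 14
pop  : (empty)
-7   : -7
76   : -7 76
sub  : -83
1    : -83 1
exch : 1 -83
add  : -82
-6   : -82 -6
-6   : -82 -6 -6
-6   : -82 -6 -6 -6
exch : -82 -6 -6 -6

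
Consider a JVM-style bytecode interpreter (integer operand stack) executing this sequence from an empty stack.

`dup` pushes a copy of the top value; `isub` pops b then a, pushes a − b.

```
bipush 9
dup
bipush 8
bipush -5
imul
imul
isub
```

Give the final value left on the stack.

bipush 9   9
dup        9 9
bipush 8   9 9 8
bipush -5  9 9 8 -5
imul       9 9 -40
imul       9 -360
isub       369

369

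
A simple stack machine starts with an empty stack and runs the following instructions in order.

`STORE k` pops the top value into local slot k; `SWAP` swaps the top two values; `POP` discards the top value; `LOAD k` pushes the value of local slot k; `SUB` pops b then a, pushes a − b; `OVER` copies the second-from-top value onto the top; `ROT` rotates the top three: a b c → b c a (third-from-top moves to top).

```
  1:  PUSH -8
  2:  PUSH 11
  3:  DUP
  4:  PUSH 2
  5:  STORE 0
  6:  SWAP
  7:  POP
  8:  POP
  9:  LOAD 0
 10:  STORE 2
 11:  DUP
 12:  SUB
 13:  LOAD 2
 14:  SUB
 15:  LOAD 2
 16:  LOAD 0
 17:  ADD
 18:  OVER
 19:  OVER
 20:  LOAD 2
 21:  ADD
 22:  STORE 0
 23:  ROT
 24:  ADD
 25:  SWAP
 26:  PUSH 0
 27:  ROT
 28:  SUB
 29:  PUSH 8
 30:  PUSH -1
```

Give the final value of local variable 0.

PUSH -8 → [-8]
PUSH 11 → [-8, 11]
DUP     → [-8, 11, 11]
PUSH 2  → [-8, 11, 11, 2]
STORE 0 → [-8, 11, 11]
SWAP    → [-8, 11, 11]
POP     → [-8, 11]
POP     → [-8]
LOAD 0  → [-8, 2]
STORE 2 → [-8]
DUP     → [-8, -8]
SUB     → [0]
LOAD 2  → [0, 2]
SUB     → [-2]
LOAD 2  → [-2, 2]
LOAD 0  → [-2, 2, 2]
ADD     → [-2, 4]
OVER    → [-2, 4, -2]
OVER    → [-2, 4, -2, 4]
LOAD 2  → [-2, 4, -2, 4, 2]
ADD     → [-2, 4, -2, 6]
STORE 0 → [-2, 4, -2]
ROT     → [4, -2, -2]
ADD     → [4, -4]
SWAP    → [-4, 4]
PUSH 0  → [-4, 4, 0]
ROT     → [4, 0, -4]
SUB     → [4, 4]
PUSH 8  → [4, 4, 8]
PUSH -1 → [4, 4, 8, -1]

6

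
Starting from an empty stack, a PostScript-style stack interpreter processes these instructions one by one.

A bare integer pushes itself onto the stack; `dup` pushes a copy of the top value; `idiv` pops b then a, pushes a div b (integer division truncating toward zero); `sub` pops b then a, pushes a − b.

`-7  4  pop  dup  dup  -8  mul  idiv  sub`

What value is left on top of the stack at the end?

-7   : [-7]
4    : [-7, 4]
pop  : [-7]
dup  : [-7, -7]
dup  : [-7, -7, -7]
-8   : [-7, -7, -7, -8]
mul  : [-7, -7, 56]
idiv : [-7, 0]
sub  : [-7]

-7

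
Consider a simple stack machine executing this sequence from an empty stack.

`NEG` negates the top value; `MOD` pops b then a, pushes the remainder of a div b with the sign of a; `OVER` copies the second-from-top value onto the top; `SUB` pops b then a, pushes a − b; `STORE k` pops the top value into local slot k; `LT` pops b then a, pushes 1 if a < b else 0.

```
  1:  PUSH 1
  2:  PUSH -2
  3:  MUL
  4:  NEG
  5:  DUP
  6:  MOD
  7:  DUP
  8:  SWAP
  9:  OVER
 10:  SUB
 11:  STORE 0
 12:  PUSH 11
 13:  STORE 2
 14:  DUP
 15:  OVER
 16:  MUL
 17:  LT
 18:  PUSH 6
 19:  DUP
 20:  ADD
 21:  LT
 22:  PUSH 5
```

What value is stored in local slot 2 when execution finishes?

PUSH 1   [1]
PUSH -2  [1, -2]
MUL      [-2]
NEG      [2]
DUP      [2, 2]
MOD      [0]
DUP      [0, 0]
SWAP     [0, 0]
OVER     [0, 0, 0]
SUB      [0, 0]
STORE 0  [0]
PUSH 11  [0, 11]
STORE 2  [0]
DUP      [0, 0]
OVER     [0, 0, 0]
MUL      [0, 0]
LT       [0]
PUSH 6   [0, 6]
DUP      [0, 6, 6]
ADD      [0, 12]
LT       [1]
PUSH 5   [1, 5]

11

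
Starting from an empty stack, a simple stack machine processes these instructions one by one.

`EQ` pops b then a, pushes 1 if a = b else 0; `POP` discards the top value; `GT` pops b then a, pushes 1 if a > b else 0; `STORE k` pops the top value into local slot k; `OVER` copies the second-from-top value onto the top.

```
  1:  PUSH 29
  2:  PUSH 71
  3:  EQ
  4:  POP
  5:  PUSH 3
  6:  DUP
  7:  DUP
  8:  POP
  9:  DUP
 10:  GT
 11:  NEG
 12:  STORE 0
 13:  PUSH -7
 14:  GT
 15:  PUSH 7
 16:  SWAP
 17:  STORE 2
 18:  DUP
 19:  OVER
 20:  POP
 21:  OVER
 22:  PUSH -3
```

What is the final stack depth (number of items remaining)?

PUSH 29 : [29]
PUSH 71 : [29, 71]
EQ      : [0]
POP     : []
PUSH 3  : [3]
DUP     : [3, 3]
DUP     : [3, 3, 3]
POP     : [3, 3]
DUP     : [3, 3, 3]
GT      : [3, 0]
NEG     : [3, 0]
STORE 0 : [3]
PUSH -7 : [3, -7]
GT      : [1]
PUSH 7  : [1, 7]
SWAP    : [7, 1]
STORE 2 : [7]
DUP     : [7, 7]
OVER    : [7, 7, 7]
POP     : [7, 7]
OVER    : [7, 7, 7]
PUSH -3 : [7, 7, 7, -3]

4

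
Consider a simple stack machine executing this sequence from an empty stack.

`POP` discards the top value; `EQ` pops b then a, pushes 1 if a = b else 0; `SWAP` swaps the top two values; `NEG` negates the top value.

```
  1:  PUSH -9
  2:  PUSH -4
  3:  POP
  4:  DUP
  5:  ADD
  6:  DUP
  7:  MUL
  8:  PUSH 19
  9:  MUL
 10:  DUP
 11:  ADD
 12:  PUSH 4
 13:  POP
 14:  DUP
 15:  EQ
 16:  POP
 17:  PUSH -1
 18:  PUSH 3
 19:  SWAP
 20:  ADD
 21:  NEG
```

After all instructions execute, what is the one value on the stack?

-2

PUSH -9 → [-9]
PUSH -4 → [-9, -4]
POP     → [-9]
DUP     → [-9, -9]
ADD     → [-18]
DUP     → [-18, -18]
MUL     → [324]
PUSH 19 → [324, 19]
MUL     → [6156]
DUP     → [6156, 6156]
ADD     → [12312]
PUSH 4  → [12312, 4]
POP     → [12312]
DUP     → [12312, 12312]
EQ      → [1]
POP     → []
PUSH -1 → [-1]
PUSH 3  → [-1, 3]
SWAP    → [3, -1]
ADD     → [2]
NEG     → [-2]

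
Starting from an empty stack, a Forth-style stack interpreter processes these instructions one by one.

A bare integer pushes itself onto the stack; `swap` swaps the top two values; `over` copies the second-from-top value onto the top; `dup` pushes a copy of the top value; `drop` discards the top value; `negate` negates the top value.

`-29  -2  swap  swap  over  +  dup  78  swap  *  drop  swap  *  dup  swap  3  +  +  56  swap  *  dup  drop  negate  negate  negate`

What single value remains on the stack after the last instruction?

-29     -29
-2      -29 -2
swap    -2 -29
swap    -29 -2
over    -29 -2 -29
+       -29 -31
dup     -29 -31 -31
78      -29 -31 -31 78
swap    -29 -31 78 -31
*       -29 -31 -2418
drop    -29 -31
swap    -31 -29
*       899
dup     899 899
swap    899 899
3       899 899 3
+       899 902
+       1801
56      1801 56
swap    56 1801
*       100856
dup     100856 100856
drop    100856
negate  -100856
negate  100856
negate  -100856

-100856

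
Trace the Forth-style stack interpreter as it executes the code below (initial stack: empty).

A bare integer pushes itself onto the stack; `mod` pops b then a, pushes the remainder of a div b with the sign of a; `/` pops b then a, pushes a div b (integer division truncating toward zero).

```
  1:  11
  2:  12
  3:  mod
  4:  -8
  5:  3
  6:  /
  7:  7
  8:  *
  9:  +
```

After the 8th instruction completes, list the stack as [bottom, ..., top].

11  → 11
12  → 11 12
mod → 11
-8  → 11 -8
3   → 11 -8 3
/   → 11 -2
7   → 11 -2 7
*   → 11 -14

[11, -14]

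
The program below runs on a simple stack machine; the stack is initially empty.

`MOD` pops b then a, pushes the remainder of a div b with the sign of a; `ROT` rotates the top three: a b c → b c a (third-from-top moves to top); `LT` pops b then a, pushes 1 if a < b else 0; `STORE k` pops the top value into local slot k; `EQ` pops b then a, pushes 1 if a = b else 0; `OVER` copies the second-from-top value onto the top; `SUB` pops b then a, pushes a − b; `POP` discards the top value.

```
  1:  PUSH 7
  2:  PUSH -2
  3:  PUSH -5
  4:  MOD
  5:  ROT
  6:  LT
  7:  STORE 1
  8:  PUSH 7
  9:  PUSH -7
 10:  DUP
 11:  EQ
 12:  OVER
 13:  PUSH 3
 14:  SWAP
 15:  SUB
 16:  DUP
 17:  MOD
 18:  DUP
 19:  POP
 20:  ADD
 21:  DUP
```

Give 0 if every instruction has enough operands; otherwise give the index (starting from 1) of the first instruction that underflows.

5

PUSH 7  -> 7
PUSH -2 -> 7 -2
PUSH -5 -> 7 -2 -5
MOD     -> 7 -2
ROT  — needs 3 operands, stack has 2 → underflow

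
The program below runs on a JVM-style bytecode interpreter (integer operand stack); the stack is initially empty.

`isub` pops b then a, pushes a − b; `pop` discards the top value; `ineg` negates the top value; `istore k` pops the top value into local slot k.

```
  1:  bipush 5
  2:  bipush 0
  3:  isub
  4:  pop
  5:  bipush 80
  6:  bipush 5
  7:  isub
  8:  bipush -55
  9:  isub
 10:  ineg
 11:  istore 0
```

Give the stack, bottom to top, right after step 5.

[80]

bipush 5  -> 5
bipush 0  -> 5 0
isub      -> 5
pop       -> (empty)
bipush 80 -> 80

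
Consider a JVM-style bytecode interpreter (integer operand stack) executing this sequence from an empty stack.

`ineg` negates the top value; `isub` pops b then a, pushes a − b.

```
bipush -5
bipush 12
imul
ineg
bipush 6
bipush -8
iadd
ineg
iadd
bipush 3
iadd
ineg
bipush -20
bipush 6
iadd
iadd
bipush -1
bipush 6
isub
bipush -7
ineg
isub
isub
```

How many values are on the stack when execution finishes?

bipush -5  -> [-5]
bipush 12  -> [-5, 12]
imul       -> [-60]
ineg       -> [60]
bipush 6   -> [60, 6]
bipush -8  -> [60, 6, -8]
iadd       -> [60, -2]
ineg       -> [60, 2]
iadd       -> [62]
bipush 3   -> [62, 3]
iadd       -> [65]
ineg       -> [-65]
bipush -20 -> [-65, -20]
bipush 6   -> [-65, -20, 6]
iadd       -> [-65, -14]
iadd       -> [-79]
bipush -1  -> [-79, -1]
bipush 6   -> [-79, -1, 6]
isub       -> [-79, -7]
bipush -7  -> [-79, -7, -7]
ineg       -> [-79, -7, 7]
isub       -> [-79, -14]
isub       -> [-65]

1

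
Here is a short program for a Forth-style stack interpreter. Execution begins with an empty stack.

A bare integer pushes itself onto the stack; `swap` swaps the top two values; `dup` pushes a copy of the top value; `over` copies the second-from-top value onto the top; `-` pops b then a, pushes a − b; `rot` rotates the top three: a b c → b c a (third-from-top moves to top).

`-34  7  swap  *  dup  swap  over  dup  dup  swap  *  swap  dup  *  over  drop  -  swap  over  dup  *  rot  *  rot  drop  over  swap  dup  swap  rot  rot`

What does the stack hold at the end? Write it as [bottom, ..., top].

[-238, 0, -238, 0]

-34   [-34]
7     [-34, 7]
swap  [7, -34]
*     [-238]
dup   [-238, -238]
swap  [-238, -238]
over  [-238, -238, -238]
dup   [-238, -238, -238, -238]
dup   [-238, -238, -238, -238, -238]
swap  [-238, -238, -238, -238, -238]
*     [-238, -238, -238, 56644]
swap  [-238, -238, 56644, -238]
dup   [-238, -238, 56644, -238, -238]
*     [-238, -238, 56644, 56644]
over  [-238, -238, 56644, 56644, 56644]
drop  [-238, -238, 56644, 56644]
-     [-238, -238, 0]
swap  [-238, 0, -238]
over  [-238, 0, -238, 0]
dup   [-238, 0, -238, 0, 0]
*     [-238, 0, -238, 0]
rot   [-238, -238, 0, 0]
*     [-238, -238, 0]
rot   [-238, 0, -238]
drop  [-238, 0]
over  [-238, 0, -238]
swap  [-238, -238, 0]
dup   [-238, -238, 0, 0]
swap  [-238, -238, 0, 0]
rot   [-238, 0, 0, -238]
rot   [-238, 0, -238, 0]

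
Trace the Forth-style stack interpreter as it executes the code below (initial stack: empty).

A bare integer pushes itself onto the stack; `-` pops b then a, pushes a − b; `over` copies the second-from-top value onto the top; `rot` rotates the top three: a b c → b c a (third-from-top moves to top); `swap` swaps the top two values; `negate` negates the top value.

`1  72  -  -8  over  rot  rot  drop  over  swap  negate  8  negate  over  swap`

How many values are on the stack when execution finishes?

1       1
72      1 72
-       -71
-8      -71 -8
over    -71 -8 -71
rot     -8 -71 -71
rot     -71 -71 -8
drop    -71 -71
over    -71 -71 -71
swap    -71 -71 -71
negate  -71 -71 71
8       -71 -71 71 8
negate  -71 -71 71 -8
over    -71 -71 71 -8 71
swap    -71 -71 71 71 -8

5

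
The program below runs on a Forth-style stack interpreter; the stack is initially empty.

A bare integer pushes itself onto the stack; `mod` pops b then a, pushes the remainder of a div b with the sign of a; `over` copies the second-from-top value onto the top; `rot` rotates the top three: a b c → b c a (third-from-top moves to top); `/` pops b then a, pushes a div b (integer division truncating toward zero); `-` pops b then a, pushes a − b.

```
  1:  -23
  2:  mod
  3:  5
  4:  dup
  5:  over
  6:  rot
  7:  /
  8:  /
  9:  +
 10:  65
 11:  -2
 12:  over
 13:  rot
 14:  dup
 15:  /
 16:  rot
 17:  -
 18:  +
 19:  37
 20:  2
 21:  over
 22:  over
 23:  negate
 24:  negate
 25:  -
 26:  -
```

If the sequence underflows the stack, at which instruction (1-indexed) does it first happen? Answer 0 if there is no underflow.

2

-23 -> -23
mod  — needs 2 operands, stack has 1 → underflow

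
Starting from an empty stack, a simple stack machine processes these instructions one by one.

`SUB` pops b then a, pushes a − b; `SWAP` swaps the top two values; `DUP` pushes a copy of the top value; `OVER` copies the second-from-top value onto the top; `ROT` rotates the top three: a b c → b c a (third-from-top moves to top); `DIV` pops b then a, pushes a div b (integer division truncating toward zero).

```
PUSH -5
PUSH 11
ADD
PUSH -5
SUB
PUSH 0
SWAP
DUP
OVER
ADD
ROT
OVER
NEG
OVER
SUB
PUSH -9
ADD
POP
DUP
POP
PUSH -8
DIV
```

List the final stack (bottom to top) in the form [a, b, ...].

PUSH -5  [-5]
PUSH 11  [-5, 11]
ADD      [6]
PUSH -5  [6, -5]
SUB      [11]
PUSH 0   [11, 0]
SWAP     [0, 11]
DUP      [0, 11, 11]
OVER     [0, 11, 11, 11]
ADD      [0, 11, 22]
ROT      [11, 22, 0]
OVER     [11, 22, 0, 22]
NEG      [11, 22, 0, -22]
OVER     [11, 22, 0, -22, 0]
SUB      [11, 22, 0, -22]
PUSH -9  [11, 22, 0, -22, -9]
ADD      [11, 22, 0, -31]
POP      [11, 22, 0]
DUP      [11, 22, 0, 0]
POP      [11, 22, 0]
PUSH -8  [11, 22, 0, -8]
DIV      [11, 22, 0]

[11, 22, 0]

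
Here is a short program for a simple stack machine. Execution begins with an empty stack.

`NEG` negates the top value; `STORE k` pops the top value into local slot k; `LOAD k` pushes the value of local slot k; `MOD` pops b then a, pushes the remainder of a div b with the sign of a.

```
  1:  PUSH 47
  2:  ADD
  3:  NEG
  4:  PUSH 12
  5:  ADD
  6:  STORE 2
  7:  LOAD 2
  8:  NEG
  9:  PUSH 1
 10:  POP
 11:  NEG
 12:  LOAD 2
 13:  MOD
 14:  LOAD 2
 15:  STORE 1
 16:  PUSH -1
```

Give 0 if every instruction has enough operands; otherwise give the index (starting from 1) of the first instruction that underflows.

2

PUSH 47 : [47]
ADD  — needs 2 operands, stack has 1 → underflow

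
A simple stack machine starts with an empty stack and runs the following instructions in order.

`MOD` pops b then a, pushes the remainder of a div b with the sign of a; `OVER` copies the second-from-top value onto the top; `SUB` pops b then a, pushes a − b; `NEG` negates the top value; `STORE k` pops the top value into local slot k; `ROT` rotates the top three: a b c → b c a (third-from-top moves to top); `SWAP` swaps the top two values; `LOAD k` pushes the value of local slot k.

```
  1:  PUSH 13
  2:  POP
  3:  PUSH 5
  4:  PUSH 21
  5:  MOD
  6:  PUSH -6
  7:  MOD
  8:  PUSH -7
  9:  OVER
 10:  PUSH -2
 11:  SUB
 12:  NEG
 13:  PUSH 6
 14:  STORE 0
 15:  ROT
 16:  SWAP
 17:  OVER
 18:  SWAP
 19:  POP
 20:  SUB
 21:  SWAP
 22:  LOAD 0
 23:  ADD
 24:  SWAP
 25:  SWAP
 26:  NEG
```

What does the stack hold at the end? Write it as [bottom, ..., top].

PUSH 13 -> 13
POP     -> (empty)
PUSH 5  -> 5
PUSH 21 -> 5 21
MOD     -> 5
PUSH -6 -> 5 -6
MOD     -> 5
PUSH -7 -> 5 -7
OVER    -> 5 -7 5
PUSH -2 -> 5 -7 5 -2
SUB     -> 5 -7 7
NEG     -> 5 -7 -7
PUSH 6  -> 5 -7 -7 6
STORE 0 -> 5 -7 -7
ROT     -> -7 -7 5
SWAP    -> -7 5 -7
OVER    -> -7 5 -7 5
SWAP    -> -7 5 5 -7
POP     -> -7 5 5
SUB     -> -7 0
SWAP    -> 0 -7
LOAD 0  -> 0 -7 6
ADD     -> 0 -1
SWAP    -> -1 0
SWAP    -> 0 -1
NEG     -> 0 1

[0, 1]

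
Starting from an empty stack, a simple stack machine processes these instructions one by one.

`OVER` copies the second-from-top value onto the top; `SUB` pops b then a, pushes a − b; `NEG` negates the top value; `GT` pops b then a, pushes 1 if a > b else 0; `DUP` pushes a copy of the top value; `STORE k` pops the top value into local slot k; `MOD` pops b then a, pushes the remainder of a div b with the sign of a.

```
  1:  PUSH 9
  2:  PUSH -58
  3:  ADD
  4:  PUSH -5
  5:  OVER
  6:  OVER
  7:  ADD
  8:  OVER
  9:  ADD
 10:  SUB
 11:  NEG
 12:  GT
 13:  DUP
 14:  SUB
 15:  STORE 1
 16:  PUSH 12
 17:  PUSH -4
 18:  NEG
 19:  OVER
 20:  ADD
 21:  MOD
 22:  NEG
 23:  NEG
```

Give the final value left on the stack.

PUSH 9   : 9
PUSH -58 : 9 -58
ADD      : -49
PUSH -5  : -49 -5
OVER     : -49 -5 -49
OVER     : -49 -5 -49 -5
ADD      : -49 -5 -54
OVER     : -49 -5 -54 -5
ADD      : -49 -5 -59
SUB      : -49 54
NEG      : -49 -54
GT       : 1
DUP      : 1 1
SUB      : 0
STORE 1  : (empty)
PUSH 12  : 12
PUSH -4  : 12 -4
NEG      : 12 4
OVER     : 12 4 12
ADD      : 12 16
MOD      : 12
NEG      : -12
NEG      : 12

12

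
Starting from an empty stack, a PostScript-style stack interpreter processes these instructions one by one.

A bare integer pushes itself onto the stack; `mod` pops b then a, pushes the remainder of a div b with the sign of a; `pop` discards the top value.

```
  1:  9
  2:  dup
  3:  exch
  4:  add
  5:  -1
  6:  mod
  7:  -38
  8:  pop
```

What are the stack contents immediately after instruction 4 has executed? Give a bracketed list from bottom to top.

[18]

9    → 9
dup  → 9 9
exch → 9 9
add  → 18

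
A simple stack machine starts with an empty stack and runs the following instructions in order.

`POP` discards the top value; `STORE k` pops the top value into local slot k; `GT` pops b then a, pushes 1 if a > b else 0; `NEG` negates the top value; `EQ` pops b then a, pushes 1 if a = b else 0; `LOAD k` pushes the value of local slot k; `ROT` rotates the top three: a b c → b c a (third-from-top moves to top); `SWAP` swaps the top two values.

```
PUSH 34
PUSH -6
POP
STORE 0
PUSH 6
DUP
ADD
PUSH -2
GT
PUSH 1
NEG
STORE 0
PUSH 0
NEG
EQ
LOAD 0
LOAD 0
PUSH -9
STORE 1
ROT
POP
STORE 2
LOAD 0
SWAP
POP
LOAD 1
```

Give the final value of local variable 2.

PUSH 34 -> [34]
PUSH -6 -> [34, -6]
POP     -> [34]
STORE 0 -> []
PUSH 6  -> [6]
DUP     -> [6, 6]
ADD     -> [12]
PUSH -2 -> [12, -2]
GT      -> [1]
PUSH 1  -> [1, 1]
NEG     -> [1, -1]
STORE 0 -> [1]
PUSH 0  -> [1, 0]
NEG     -> [1, 0]
EQ      -> [0]
LOAD 0  -> [0, -1]
LOAD 0  -> [0, -1, -1]
PUSH -9 -> [0, -1, -1, -9]
STORE 1 -> [0, -1, -1]
ROT     -> [-1, -1, 0]
POP     -> [-1, -1]
STORE 2 -> [-1]
LOAD 0  -> [-1, -1]
SWAP    -> [-1, -1]
POP     -> [-1]
LOAD 1  -> [-1, -9]

-1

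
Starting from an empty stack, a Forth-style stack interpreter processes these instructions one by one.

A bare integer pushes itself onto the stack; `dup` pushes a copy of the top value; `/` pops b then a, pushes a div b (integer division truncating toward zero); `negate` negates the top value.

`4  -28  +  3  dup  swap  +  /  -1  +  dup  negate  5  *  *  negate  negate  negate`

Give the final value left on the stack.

125

4      → [4]
-28    → [4, -28]
+      → [-24]
3      → [-24, 3]
dup    → [-24, 3, 3]
swap   → [-24, 3, 3]
+      → [-24, 6]
/      → [-4]
-1     → [-4, -1]
+      → [-5]
dup    → [-5, -5]
negate → [-5, 5]
5      → [-5, 5, 5]
*      → [-5, 25]
*      → [-125]
negate → [125]
negate → [-125]
negate → [125]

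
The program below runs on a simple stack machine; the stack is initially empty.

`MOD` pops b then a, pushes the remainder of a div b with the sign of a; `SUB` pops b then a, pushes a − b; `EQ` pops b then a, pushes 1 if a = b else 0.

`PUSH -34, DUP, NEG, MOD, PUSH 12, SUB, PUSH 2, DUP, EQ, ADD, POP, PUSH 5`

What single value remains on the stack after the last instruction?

PUSH -34 → -34
DUP      → -34 -34
NEG      → -34 34
MOD      → 0
PUSH 12  → 0 12
SUB      → -12
PUSH 2   → -12 2
DUP      → -12 2 2
EQ       → -12 1
ADD      → -11
POP      → (empty)
PUSH 5   → 5

5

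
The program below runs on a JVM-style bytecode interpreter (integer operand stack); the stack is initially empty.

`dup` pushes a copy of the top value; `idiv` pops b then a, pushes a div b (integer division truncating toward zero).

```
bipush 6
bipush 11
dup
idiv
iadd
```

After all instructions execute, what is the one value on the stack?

7

bipush 6  -> [6]
bipush 11 -> [6, 11]
dup       -> [6, 11, 11]
idiv      -> [6, 1]
iadd      -> [7]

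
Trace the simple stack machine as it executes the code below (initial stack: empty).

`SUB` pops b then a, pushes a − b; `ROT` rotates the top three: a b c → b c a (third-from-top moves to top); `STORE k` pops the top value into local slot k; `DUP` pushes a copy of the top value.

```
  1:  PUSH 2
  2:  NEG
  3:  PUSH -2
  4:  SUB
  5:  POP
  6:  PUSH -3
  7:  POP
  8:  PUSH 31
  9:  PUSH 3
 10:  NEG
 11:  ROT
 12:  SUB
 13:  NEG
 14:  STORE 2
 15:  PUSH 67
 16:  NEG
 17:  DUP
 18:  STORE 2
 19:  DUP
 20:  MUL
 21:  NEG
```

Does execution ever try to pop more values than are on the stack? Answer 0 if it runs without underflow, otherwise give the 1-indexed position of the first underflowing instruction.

11

PUSH 2  : 2
NEG     : -2
PUSH -2 : -2 -2
SUB     : 0
POP     : (empty)
PUSH -3 : -3
POP     : (empty)
PUSH 31 : 31
PUSH 3  : 31 3
NEG     : 31 -3
ROT  — needs 3 operands, stack has 2 → underflow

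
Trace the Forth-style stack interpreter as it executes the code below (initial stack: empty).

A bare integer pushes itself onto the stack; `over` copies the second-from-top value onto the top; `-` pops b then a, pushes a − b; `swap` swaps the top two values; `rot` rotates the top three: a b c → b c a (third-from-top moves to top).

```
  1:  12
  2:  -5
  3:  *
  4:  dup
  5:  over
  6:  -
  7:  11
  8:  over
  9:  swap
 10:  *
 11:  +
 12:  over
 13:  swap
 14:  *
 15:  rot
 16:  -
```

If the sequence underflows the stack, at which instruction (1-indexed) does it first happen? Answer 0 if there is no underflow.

15

12   → 12
-5   → 12 -5
*    → -60
dup  → -60 -60
over → -60 -60 -60
-    → -60 0
11   → -60 0 11
over → -60 0 11 0
swap → -60 0 0 11
*    → -60 0 0
+    → -60 0
over → -60 0 -60
swap → -60 -60 0
*    → -60 0
rot  — needs 3 operands, stack has 2 → underflow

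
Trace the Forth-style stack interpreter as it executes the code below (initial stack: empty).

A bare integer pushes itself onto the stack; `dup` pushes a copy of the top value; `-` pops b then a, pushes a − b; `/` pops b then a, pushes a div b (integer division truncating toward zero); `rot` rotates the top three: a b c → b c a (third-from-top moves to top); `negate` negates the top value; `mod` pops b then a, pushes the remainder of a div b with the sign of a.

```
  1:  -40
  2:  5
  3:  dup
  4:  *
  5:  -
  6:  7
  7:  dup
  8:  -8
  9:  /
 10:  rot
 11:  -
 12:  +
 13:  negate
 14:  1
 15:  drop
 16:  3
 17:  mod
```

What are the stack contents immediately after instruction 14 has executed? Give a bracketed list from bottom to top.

-40    -> -40
5      -> -40 5
dup    -> -40 5 5
*      -> -40 25
-      -> -65
7      -> -65 7
dup    -> -65 7 7
-8     -> -65 7 7 -8
/      -> -65 7 0
rot    -> 7 0 -65
-      -> 7 65
+      -> 72
negate -> -72
1      -> -72 1

[-72, 1]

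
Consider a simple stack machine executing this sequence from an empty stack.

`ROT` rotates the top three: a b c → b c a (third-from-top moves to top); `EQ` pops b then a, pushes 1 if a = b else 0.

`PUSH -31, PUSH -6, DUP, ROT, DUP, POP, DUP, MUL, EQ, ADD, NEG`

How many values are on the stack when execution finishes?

PUSH -31 : -31
PUSH -6  : -31 -6
DUP      : -31 -6 -6
ROT      : -6 -6 -31
DUP      : -6 -6 -31 -31
POP      : -6 -6 -31
DUP      : -6 -6 -31 -31
MUL      : -6 -6 961
EQ       : -6 0
ADD      : -6
NEG      : 6

1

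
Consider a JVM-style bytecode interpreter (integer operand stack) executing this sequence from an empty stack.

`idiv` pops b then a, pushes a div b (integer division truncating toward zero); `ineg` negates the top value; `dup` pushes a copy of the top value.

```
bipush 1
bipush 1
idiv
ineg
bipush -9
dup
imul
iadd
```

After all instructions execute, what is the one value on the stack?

bipush 1  : 1
bipush 1  : 1 1
idiv      : 1
ineg      : -1
bipush -9 : -1 -9
dup       : -1 -9 -9
imul      : -1 81
iadd      : 80

80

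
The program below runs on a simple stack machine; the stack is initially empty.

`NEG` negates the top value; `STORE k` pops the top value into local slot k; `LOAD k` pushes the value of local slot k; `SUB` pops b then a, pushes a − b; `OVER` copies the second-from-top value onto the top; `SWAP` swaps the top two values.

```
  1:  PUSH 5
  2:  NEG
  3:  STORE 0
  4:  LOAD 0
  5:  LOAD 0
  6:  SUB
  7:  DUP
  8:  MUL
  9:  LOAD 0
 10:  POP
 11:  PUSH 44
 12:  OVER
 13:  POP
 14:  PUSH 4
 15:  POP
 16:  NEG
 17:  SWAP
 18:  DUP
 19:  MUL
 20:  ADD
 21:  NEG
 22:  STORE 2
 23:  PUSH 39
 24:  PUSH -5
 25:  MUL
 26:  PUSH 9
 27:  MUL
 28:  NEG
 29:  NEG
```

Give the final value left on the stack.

PUSH 5  → 5
NEG     → -5
STORE 0 → (empty)
LOAD 0  → -5
LOAD 0  → -5 -5
SUB     → 0
DUP     → 0 0
MUL     → 0
LOAD 0  → 0 -5
POP     → 0
PUSH 44 → 0 44
OVER    → 0 44 0
POP     → 0 44
PUSH 4  → 0 44 4
POP     → 0 44
NEG     → 0 -44
SWAP    → -44 0
DUP     → -44 0 0
MUL     → -44 0
ADD     → -44
NEG     → 44
STORE 2 → (empty)
PUSH 39 → 39
PUSH -5 → 39 -5
MUL     → -195
PUSH 9  → -195 9
MUL     → -1755
NEG     → 1755
NEG     → -1755

-1755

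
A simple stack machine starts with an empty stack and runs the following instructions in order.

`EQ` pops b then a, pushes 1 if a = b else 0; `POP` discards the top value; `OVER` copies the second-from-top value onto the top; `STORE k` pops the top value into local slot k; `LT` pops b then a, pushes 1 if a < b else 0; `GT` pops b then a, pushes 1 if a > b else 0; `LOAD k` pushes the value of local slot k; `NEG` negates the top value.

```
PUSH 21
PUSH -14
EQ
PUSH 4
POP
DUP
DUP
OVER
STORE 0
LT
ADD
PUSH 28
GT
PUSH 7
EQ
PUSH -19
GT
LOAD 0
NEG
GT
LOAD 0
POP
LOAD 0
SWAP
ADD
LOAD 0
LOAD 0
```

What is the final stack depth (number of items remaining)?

PUSH 21  -> [21]
PUSH -14 -> [21, -14]
EQ       -> [0]
PUSH 4   -> [0, 4]
POP      -> [0]
DUP      -> [0, 0]
DUP      -> [0, 0, 0]
OVER     -> [0, 0, 0, 0]
STORE 0  -> [0, 0, 0]
LT       -> [0, 0]
ADD      -> [0]
PUSH 28  -> [0, 28]
GT       -> [0]
PUSH 7   -> [0, 7]
EQ       -> [0]
PUSH -19 -> [0, -19]
GT       -> [1]
LOAD 0   -> [1, 0]
NEG      -> [1, 0]
GT       -> [1]
LOAD 0   -> [1, 0]
POP      -> [1]
LOAD 0   -> [1, 0]
SWAP     -> [0, 1]
ADD      -> [1]
LOAD 0   -> [1, 0]
LOAD 0   -> [1, 0, 0]

3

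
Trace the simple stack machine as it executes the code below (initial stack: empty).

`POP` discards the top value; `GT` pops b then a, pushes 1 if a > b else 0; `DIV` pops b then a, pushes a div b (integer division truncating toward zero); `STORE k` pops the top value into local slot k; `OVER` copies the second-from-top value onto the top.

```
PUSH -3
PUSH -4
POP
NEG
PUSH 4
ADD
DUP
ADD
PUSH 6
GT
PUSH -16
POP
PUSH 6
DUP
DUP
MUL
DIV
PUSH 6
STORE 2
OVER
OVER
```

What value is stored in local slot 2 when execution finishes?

6

PUSH -3   [-3]
PUSH -4   [-3, -4]
POP       [-3]
NEG       [3]
PUSH 4    [3, 4]
ADD       [7]
DUP       [7, 7]
ADD       [14]
PUSH 6    [14, 6]
GT        [1]
PUSH -16  [1, -16]
POP       [1]
PUSH 6    [1, 6]
DUP       [1, 6, 6]
DUP       [1, 6, 6, 6]
MUL       [1, 6, 36]
DIV       [1, 0]
PUSH 6    [1, 0, 6]
STORE 2   [1, 0]
OVER      [1, 0, 1]
OVER      [1, 0, 1, 0]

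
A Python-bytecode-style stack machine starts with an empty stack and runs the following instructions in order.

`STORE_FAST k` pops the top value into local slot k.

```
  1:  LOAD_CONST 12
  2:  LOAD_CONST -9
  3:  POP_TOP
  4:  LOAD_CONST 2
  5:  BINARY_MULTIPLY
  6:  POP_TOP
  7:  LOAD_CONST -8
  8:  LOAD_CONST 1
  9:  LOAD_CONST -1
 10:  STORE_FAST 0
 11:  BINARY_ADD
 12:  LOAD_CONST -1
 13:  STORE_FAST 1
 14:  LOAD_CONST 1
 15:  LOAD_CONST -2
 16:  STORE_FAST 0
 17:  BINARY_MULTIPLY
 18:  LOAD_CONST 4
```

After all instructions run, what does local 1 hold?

-1

LOAD_CONST 12    12
LOAD_CONST -9    12 -9
POP_TOP          12
LOAD_CONST 2     12 2
BINARY_MULTIPLY  24
POP_TOP          (empty)
LOAD_CONST -8    -8
LOAD_CONST 1     -8 1
LOAD_CONST -1    -8 1 -1
STORE_FAST 0     -8 1
BINARY_ADD       -7
LOAD_CONST -1    -7 -1
STORE_FAST 1     -7
LOAD_CONST 1     -7 1
LOAD_CONST -2    -7 1 -2
STORE_FAST 0     -7 1
BINARY_MULTIPLY  -7
LOAD_CONST 4     -7 4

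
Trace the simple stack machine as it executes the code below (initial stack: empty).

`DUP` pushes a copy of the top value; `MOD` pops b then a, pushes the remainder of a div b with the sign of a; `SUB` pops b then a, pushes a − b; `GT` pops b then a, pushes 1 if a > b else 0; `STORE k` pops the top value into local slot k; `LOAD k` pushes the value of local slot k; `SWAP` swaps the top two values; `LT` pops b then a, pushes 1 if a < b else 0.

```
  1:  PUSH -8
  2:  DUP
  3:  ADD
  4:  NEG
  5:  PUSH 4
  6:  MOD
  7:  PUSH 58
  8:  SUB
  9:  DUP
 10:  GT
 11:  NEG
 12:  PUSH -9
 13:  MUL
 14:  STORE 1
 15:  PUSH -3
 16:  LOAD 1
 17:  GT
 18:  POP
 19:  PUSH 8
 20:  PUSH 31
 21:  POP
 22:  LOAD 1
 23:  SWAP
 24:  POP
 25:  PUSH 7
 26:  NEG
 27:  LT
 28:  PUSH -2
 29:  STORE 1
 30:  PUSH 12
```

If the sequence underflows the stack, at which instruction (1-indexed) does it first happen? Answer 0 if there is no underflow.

PUSH -8 -> [-8]
DUP     -> [-8, -8]
ADD     -> [-16]
NEG     -> [16]
PUSH 4  -> [16, 4]
MOD     -> [0]
PUSH 58 -> [0, 58]
SUB     -> [-58]
DUP     -> [-58, -58]
GT      -> [0]
NEG     -> [0]
PUSH -9 -> [0, -9]
MUL     -> [0]
STORE 1 -> []
PUSH -3 -> [-3]
LOAD 1  -> [-3, 0]
GT      -> [0]
POP     -> []
PUSH 8  -> [8]
PUSH 31 -> [8, 31]
POP     -> [8]
LOAD 1  -> [8, 0]
SWAP    -> [0, 8]
POP     -> [0]
PUSH 7  -> [0, 7]
NEG     -> [0, -7]
LT      -> [0]
PUSH -2 -> [0, -2]
STORE 1 -> [0]
PUSH 12 -> [0, 12]

0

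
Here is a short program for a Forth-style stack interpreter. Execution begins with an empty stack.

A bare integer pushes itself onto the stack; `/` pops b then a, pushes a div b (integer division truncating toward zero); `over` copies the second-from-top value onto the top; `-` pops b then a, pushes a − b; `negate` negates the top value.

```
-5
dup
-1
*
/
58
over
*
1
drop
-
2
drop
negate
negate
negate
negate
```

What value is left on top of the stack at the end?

57

-5     → -5
dup    → -5 -5
-1     → -5 -5 -1
*      → -5 5
/      → -1
58     → -1 58
over   → -1 58 -1
*      → -1 -58
1      → -1 -58 1
drop   → -1 -58
-      → 57
2      → 57 2
drop   → 57
negate → -57
negate → 57
negate → -57
negate → 57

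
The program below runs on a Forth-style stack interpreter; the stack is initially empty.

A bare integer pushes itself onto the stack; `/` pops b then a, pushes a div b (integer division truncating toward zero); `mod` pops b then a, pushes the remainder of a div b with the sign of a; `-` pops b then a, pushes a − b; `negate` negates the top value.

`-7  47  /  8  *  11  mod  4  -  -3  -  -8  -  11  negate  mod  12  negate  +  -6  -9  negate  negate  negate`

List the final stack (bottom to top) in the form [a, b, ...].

[-5, -6, 9]

-7     -> -7
47     -> -7 47
/      -> 0
8      -> 0 8
*      -> 0
11     -> 0 11
mod    -> 0
4      -> 0 4
-      -> -4
-3     -> -4 -3
-      -> -1
-8     -> -1 -8
-      -> 7
11     -> 7 11
negate -> 7 -11
mod    -> 7
12     -> 7 12
negate -> 7 -12
+      -> -5
-6     -> -5 -6
-9     -> -5 -6 -9
negate -> -5 -6 9
negate -> -5 -6 -9
negate -> -5 -6 9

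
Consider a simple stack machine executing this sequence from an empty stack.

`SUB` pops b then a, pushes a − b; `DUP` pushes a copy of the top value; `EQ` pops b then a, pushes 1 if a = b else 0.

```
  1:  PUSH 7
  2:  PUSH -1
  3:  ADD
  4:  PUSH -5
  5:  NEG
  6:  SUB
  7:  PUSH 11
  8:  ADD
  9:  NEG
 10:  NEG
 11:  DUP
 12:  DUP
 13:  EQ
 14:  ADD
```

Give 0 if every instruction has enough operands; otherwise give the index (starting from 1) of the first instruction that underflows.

0

PUSH 7  -> 7
PUSH -1 -> 7 -1
ADD     -> 6
PUSH -5 -> 6 -5
NEG     -> 6 5
SUB     -> 1
PUSH 11 -> 1 11
ADD     -> 12
NEG     -> -12
NEG     -> 12
DUP     -> 12 12
DUP     -> 12 12 12
EQ      -> 12 1
ADD     -> 13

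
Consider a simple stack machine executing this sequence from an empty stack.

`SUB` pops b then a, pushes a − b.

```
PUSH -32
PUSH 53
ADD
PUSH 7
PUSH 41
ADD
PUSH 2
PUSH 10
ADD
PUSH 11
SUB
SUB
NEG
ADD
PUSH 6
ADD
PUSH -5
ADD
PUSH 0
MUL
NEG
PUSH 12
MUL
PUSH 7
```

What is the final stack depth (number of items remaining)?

2

PUSH -32  -32
PUSH 53   -32 53
ADD       21
PUSH 7    21 7
PUSH 41   21 7 41
ADD       21 48
PUSH 2    21 48 2
PUSH 10   21 48 2 10
ADD       21 48 12
PUSH 11   21 48 12 11
SUB       21 48 1
SUB       21 47
NEG       21 -47
ADD       -26
PUSH 6    -26 6
ADD       -20
PUSH -5   -20 -5
ADD       -25
PUSH 0    -25 0
MUL       0
NEG       0
PUSH 12   0 12
MUL       0
PUSH 7    0 7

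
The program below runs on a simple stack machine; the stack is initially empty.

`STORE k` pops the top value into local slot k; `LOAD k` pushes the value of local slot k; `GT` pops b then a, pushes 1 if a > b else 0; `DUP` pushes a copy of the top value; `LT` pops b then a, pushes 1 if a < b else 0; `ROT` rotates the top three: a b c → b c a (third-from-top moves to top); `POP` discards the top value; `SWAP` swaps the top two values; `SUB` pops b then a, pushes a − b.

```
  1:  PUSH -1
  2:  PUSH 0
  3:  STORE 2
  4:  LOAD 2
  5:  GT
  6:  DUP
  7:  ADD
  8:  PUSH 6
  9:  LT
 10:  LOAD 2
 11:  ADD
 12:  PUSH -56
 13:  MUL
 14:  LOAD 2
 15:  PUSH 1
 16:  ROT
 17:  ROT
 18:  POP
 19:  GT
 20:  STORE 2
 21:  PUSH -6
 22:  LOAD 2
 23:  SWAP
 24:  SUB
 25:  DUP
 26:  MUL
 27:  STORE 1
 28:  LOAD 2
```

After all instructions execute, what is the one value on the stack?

1

PUSH -1  -> -1
PUSH 0   -> -1 0
STORE 2  -> -1
LOAD 2   -> -1 0
GT       -> 0
DUP      -> 0 0
ADD      -> 0
PUSH 6   -> 0 6
LT       -> 1
LOAD 2   -> 1 0
ADD      -> 1
PUSH -56 -> 1 -56
MUL      -> -56
LOAD 2   -> -56 0
PUSH 1   -> -56 0 1
ROT      -> 0 1 -56
ROT      -> 1 -56 0
POP      -> 1 -56
GT       -> 1
STORE 2  -> (empty)
PUSH -6  -> -6
LOAD 2   -> -6 1
SWAP     -> 1 -6
SUB      -> 7
DUP      -> 7 7
MUL      -> 49
STORE 1  -> (empty)
LOAD 2   -> 1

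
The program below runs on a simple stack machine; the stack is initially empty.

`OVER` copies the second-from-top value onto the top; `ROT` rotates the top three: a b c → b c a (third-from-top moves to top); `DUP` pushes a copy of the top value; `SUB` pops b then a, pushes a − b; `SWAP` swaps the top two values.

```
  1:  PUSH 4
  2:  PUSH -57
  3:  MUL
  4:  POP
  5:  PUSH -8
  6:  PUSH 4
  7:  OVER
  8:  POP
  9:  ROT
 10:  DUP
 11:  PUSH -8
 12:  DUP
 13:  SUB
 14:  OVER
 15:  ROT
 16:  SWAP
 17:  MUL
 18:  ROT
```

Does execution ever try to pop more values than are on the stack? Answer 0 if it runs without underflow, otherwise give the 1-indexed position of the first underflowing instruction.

9

PUSH 4   → [4]
PUSH -57 → [4, -57]
MUL      → [-228]
POP      → []
PUSH -8  → [-8]
PUSH 4   → [-8, 4]
OVER     → [-8, 4, -8]
POP      → [-8, 4]
ROT  — needs 3 operands, stack has 2 → underflow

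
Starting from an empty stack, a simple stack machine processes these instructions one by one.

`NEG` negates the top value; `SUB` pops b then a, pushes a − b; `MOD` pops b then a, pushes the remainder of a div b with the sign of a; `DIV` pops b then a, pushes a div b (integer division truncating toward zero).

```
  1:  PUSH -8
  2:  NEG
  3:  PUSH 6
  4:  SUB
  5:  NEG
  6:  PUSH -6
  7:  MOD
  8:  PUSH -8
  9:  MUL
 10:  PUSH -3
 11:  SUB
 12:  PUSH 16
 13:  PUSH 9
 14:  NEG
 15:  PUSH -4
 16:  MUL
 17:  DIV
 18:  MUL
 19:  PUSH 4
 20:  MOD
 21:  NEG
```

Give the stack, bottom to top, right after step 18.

[0]

PUSH -8 -> [-8]
NEG     -> [8]
PUSH 6  -> [8, 6]
SUB     -> [2]
NEG     -> [-2]
PUSH -6 -> [-2, -6]
MOD     -> [-2]
PUSH -8 -> [-2, -8]
MUL     -> [16]
PUSH -3 -> [16, -3]
SUB     -> [19]
PUSH 16 -> [19, 16]
PUSH 9  -> [19, 16, 9]
NEG     -> [19, 16, -9]
PUSH -4 -> [19, 16, -9, -4]
MUL     -> [19, 16, 36]
DIV     -> [19, 0]
MUL     -> [0]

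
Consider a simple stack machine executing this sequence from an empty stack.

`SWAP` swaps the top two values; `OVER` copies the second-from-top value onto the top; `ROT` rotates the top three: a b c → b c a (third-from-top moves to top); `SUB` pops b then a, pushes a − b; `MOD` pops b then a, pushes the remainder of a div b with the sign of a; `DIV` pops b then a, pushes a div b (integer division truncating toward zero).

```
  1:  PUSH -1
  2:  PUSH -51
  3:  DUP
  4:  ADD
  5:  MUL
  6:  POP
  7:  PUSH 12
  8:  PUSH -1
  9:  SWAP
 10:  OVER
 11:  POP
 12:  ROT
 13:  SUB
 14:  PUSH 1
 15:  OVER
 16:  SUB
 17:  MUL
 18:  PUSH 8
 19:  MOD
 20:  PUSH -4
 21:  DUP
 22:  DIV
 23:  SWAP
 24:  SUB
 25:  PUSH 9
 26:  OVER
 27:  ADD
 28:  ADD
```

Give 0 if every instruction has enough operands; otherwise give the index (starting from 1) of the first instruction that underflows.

PUSH -1  -> [-1]
PUSH -51 -> [-1, -51]
DUP      -> [-1, -51, -51]
ADD      -> [-1, -102]
MUL      -> [102]
POP      -> []
PUSH 12  -> [12]
PUSH -1  -> [12, -1]
SWAP     -> [-1, 12]
OVER     -> [-1, 12, -1]
POP      -> [-1, 12]
ROT  — needs 3 operands, stack has 2 → underflow

12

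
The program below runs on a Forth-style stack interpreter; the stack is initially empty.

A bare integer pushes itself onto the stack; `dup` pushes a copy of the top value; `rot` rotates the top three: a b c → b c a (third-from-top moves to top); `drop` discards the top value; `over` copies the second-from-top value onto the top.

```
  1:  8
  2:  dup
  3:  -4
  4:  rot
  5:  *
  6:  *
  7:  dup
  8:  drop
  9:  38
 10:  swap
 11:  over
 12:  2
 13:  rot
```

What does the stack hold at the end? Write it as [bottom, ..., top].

8    → 8
dup  → 8 8
-4   → 8 8 -4
rot  → 8 -4 8
*    → 8 -32
*    → -256
dup  → -256 -256
drop → -256
38   → -256 38
swap → 38 -256
over → 38 -256 38
2    → 38 -256 38 2
rot  → 38 38 2 -256

[38, 38, 2, -256]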